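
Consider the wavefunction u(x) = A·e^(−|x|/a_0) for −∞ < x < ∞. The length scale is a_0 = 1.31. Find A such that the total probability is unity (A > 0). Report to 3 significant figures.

A ≈ 0.874

Normalization requires ∫|u|² dx = 1, integrated from −∞ to ∞.
With ∫₀^∞ x^0 e^(−αx) dx = 0!/α^1, carrying out the integral gives A² · a_0.
So A² = (a_0)^(−1).
With a_0 = 1.31: A² = 0.7634 and A = 0.8737.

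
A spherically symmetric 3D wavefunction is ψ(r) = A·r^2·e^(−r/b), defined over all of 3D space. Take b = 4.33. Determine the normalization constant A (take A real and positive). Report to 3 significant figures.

Normalization requires ∫|ψ|² 4πr² dr = 1, integrated from 0 to ∞.
Using ∫₀^∞ rⁿ e^(−αr) dr = n!/αⁿ⁺¹, with ψ = A·r^2·e^(−r/b), the integral evaluates to A²·[45·π·b^7/2].
Plugging in b = 4.33 yields A = 0.0007041.

A ≈ 0.000704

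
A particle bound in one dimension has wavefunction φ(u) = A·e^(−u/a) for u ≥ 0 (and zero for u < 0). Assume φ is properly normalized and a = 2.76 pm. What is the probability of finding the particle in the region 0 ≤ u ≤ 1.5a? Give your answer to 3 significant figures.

P ≈ 0.950

P = ∫_{0}^{1.5a} |φ(u)|² du.
The normalization integral ∫|φ|²du over the whole domain equals a/2·A², and A² cancels in the ratio.
In terms of t = u/a (A² and the length scale cancel between numerator and denominator), P = [∫_{0}^{1.5} e^(-2·t) dt] / [∫_{0}^{∞} e^(-2·t) dt].
Using ∫ e^(-2·t) dt = -e^(-2·t)/2, the numerator is 1/2 - e^(-3)/2 and the denominator is 1/2.
Evaluating gives P = 0.9502.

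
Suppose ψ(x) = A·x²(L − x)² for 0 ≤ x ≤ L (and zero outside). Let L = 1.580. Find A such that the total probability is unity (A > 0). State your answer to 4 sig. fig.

A ≈ 3.204

We need A² ∫|f|² dx = 1, taking the integral from 0 to L.
Expanding the polynomial and integrating term by term, ∫|ψ|² dx = A²·(L^9/630).
Setting this equal to 1 gives A² = 1/(L^9/630).
Substituting L = 1.580 gives A² = 10.267, so A = 3.2042.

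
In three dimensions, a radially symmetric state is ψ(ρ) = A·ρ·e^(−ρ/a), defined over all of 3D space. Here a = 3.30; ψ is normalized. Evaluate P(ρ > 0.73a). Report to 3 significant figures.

Integrate the radial probability density 4πρ²|ψ|² over ρ > 0.73a.
The full normalization integral is A²·[3·π·a^5] = 1, fixing A².
Substituting u = ρ/a, A², 4π and the length scale all cancel in the ratio: P = ∫_{0.73}^{∞} u^4·e^(-2·u) du / ∫_{0}^{∞} u^4·e^(-2·u) du.
With ∫ u^4·e^(-2·u) du = -(u^4/2 + u^3 + 3·u^2/2 + 3·u/2 + 3/4)·e^(-2·u) + C, the region integral is ≈ 0.73743 and the full one is 3/4.
The region integral divided by the full integral gives P = 0.9832.

P ≈ 0.983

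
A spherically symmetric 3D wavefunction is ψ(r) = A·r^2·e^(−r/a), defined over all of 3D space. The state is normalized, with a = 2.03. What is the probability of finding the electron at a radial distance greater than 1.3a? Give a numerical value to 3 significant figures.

With dV = 4πr²dr, the probability is ∫|ψ|² dV over r > 1.3a.
A² is fixed by ∫₀^∞ 4πr²|ψ|² dr = 1, i.e. A² = (45·π·a^7/2)^(−1).
Substituting u = r/a, A², 4π and the length scale all cancel in the ratio: P = ∫_{1.3}^{∞} u^6·e^(-2·u) du / ∫_{0}^{∞} u^6·e^(-2·u) du.
An antiderivative of u^6·e^(-2·u) is -(4·u^6 + 12·u^5 + 30·u^4 + 60·u^3 + 90·u^2 + 90·u + 45)·e^(-2·u)/8; evaluating from 1.3 to ∞ gives ≈ 5.5284, while the full integral is 45/8.
This evaluates to P = 0.9828.

P ≈ 0.983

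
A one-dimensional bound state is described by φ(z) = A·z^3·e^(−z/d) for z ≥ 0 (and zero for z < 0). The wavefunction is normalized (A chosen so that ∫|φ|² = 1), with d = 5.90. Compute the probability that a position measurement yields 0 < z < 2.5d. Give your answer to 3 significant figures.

P = ∫_{0}^{2.5d} |φ(z)|² dz.
Since A² = 1/(45·d^7/8), this is the region integral divided by the full normalization integral.
Let u = z/d; then A² and the length scale cancel, so P = ∫_{0}^{2.5} u^6·e^(-2·u) du ÷ ∫_{0}^{∞} u^6·e^(-2·u) du.
An antiderivative of u^6·e^(-2·u) is -(4·u^6 + 12·u^5 + 30·u^4 + 60·u^3 + 90·u^2 + 90·u + 45)·e^(-2·u)/8; evaluating from 0 to 2.5 gives ≈ 1.3377, while the full integral is 45/8.
This works out to P = 0.2378.

P ≈ 0.238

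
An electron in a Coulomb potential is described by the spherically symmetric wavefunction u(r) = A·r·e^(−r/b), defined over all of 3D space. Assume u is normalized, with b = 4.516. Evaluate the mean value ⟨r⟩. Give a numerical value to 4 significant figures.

The expectation value is the |u|²-weighted average of r: ∫ r|u|² 4πr² dr.
Recall ∫₀^∞ r^m e^(−r/β) dr = m!·β^(m+1), evaluating both integrals, ⟨r⟩ = 5·b/2.
Putting b = 4.516 gives 11.290.

⟨r⟩ ≈ 11.29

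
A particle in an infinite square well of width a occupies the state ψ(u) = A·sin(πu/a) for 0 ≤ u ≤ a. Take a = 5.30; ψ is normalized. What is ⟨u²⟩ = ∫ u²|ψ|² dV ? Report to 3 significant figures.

⟨u²⟩ = ∫ u^2 |ψ|² du over the full domain.
Using sin²θ = (1 − cos 2θ)/2, the ratio of the moment integral to the normalization integral gives ⟨u²⟩ = -a^2/(2·π^2) + a^2/3.
Putting a = 5.30 gives 7.940.

⟨u^2⟩ ≈ 7.94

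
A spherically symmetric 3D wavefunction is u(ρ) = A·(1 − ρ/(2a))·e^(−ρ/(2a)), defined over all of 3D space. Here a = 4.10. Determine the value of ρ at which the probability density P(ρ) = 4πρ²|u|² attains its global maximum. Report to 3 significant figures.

ρ ≈ 21.5

Set d/dρ [P(ρ) = 4πρ²|u|²] = 0 and solve for ρ > 0.
This gives ρ = a·(√(5) + 3).
With a = 4.10, the most probable radial distance is 21.47.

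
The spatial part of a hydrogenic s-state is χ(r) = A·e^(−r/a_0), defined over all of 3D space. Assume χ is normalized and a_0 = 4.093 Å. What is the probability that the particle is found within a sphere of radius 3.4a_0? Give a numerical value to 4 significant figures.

With dV = 4πr²dr, the probability is ∫|χ|² dV over r ≤ 3.4a_0.
A² is fixed by ∫₀^∞ 4πr²|χ|² dr = 1, i.e. A² = (π·a_0^3)^(−1).
In terms of u = r/a_0 (A², 4π and the length scale all cancel between numerator and denominator), P = [∫_{0}^{3.4} u^2·e^(-2·u) du] / [∫_{0}^{∞} u^2·e^(-2·u) du].
An antiderivative of u^2·e^(-2·u) is -(2·u^2 + 2·u + 1)·e^(-2·u)/4; evaluating from 0 to 3.4 gives 1/4 - 773·e^(-34/5)/100, while the full integral is 1/4.
The region integral divided by the full integral gives P = 0.96556.

P ≈ 0.9656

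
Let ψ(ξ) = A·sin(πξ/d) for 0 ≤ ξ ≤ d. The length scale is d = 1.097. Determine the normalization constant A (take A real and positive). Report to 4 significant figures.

Normalization requires ∫|ψ|² dξ = 1, integrated from 0 to d.
With ∫₀^d sin²(nπξ/d) dξ = d/2, carrying out the integral gives A² · d/2.
Setting this equal to 1 gives A² = 1/(d/2).
Plugging in d = 1.097 yields A = 1.3502.

A ≈ 1.350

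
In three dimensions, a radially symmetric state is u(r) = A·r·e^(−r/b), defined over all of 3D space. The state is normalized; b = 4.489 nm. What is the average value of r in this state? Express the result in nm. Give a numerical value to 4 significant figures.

⟨r⟩ ≈ 11.22 nm

⟨r⟩ = ∫ r |u|² 4πr² dr over the full domain.
Since the A² factors cancel between numerator and denominator, ⟨r⟩ = 5·b/2.
With b = 4.489, ⟨r⟩ = 11.223.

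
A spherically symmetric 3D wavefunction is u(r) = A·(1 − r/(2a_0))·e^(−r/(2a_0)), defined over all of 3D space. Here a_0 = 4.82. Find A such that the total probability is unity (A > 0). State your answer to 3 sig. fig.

We need A² ∫|f|² 4πr² dr = 1, taking the integral from 0 to ∞.
In 3D with spherical symmetry the volume element is 4πr² dr.
Recall ∫₀^∞ r^m e^(−r/β) dr = m!·β^(m+1), ∫|u|² 4πr² dr = A²·(8·π·a_0^3).
So A² = (8·π·a_0^3)^(−1).
With a_0 = 4.82: A² = 0.0003553 and A = 0.01885.

A ≈ 0.0188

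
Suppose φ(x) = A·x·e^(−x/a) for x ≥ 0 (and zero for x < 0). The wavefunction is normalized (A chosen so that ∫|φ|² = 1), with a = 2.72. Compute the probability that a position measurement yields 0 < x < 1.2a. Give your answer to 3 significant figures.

P ≈ 0.430

|φ|² is the probability density, so P = ∫_{0}^{1.2a} |φ|² dx.
Since A² = 1/(a^3/4), this is the region integral divided by the full normalization integral.
In terms of u = x/a (A² and the length scale cancel between numerator and denominator), P = [∫_{0}^{1.2} u^2·e^(-2·u) du] / [∫_{0}^{∞} u^2·e^(-2·u) du].
An antiderivative of u^2·e^(-2·u) is -(2·u^2 + 2·u + 1)·e^(-2·u)/4; evaluating from 0 to 1.2 gives 1/4 - 157·e^(-12/5)/100, while the full integral is 1/4.
This works out to P = 0.4303.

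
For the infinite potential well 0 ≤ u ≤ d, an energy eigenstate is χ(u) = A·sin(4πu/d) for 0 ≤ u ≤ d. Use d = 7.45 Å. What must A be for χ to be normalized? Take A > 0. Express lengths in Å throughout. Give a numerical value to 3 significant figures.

Require ∫ |χ|² du = 1 over the whole domain.
Using sin²θ = (1 − cos 2θ)/2, the integral (without the A² prefactor) comes out to d/2.
So A² = (d/2)^(−1).
Plugging in d = 7.45 yields A = 0.5181.

A ≈ 0.518 Å^(-1/2)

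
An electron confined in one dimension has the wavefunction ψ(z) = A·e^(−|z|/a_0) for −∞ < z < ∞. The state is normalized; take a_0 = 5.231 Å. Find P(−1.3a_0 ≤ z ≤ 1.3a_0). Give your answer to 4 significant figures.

P = ∫_{−1.3a_0}^{1.3a_0} |ψ(z)|² dz.
With A² fixed by ∫|ψ|² = 1, i.e. A² = (a_0)^(−1), substitute and integrate.
By symmetry take twice the z ≥ 0 contribution in numerator and denominator; the 2's cancel. Substituting u = z/a_0, A² and the length scale cancel in the ratio: P = ∫_{0}^{1.3} e^(-2·u) du / ∫_{0}^{∞} e^(-2·u) du.
An antiderivative of e^(-2·u) is -e^(-2·u)/2; evaluating from 0 to 1.3 gives 1/2 - e^(-13/5)/2, while the full integral is 1/2.
Evaluating gives P = 0.92573.

P ≈ 0.9257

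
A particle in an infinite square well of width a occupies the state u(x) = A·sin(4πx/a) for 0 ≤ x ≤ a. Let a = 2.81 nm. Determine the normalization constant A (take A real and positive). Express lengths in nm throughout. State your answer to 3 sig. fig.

A ≈ 0.844 nm^(-1/2)

The normalization condition is ∫|u|² dx = 1 from 0 to a.
∫|u|² dx = A²·(a/2).
So A² = (a/2)^(−1).
Plugging in a = 2.81 yields A = 0.8436.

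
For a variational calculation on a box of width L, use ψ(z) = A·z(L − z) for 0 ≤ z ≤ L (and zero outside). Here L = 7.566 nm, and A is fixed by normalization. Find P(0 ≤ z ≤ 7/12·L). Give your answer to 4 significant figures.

P ≈ 0.6534

The probability is P = ∫ |ψ|² dz over [0, 7/12·L].
With A² fixed by ∫|ψ|² = 1, i.e. A² = (L^5/30)^(−1), substitute and integrate.
Let u = z/L; then A² and the length scale cancel, so P = ∫_{0}^{7/12} u^2·(1 - u)^2 du ÷ ∫_{0}^{1} u^2·(1 - u)^2 du.
Using ∫ u^2·(1 - u)^2 du = u^3·(6·u^2 - 15·u + 10)/30, the numerator is ≈ 0.0217794 and the denominator is 1/30.
This works out to P = 0.65338.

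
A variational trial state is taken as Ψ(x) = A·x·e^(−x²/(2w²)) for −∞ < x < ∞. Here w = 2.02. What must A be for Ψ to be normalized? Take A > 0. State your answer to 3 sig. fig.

Normalization requires ∫|Ψ|² dx = 1, integrated from −∞ to ∞.
With Ψ = A·x·e^(−x²/(2w²)), the integral evaluates to A²·[√(π)·w^3/2].
So A² = (√(π)·w^3/2)^(−1).
Substituting w = 2.02 gives A² = 0.1369, so A = 0.3700.

A ≈ 0.370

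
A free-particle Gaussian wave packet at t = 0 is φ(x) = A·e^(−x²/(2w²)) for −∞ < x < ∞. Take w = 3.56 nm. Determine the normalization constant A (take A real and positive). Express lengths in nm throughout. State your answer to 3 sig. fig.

Normalization requires ∫|φ|² dx = 1, integrated from −∞ to ∞.
With ∫_{−∞}^{∞} x^(2m) e^(−αx²) dx = (2m−1)!!·√π / (2^m α^(m+1/2)), ∫|φ|² dx = A²·(√(π)·w).
So A² = (√(π)·w)^(−1).
With w = 3.56: A² = 0.1585 and A = 0.3981.

A ≈ 0.398 nm^(-1/2)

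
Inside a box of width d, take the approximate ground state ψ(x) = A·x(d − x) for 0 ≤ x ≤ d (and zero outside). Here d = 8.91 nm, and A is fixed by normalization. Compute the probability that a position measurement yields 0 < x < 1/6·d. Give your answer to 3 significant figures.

P ≈ 0.0355

|ψ|² is the probability density, so P = ∫_{0}^{1/6·d} |ψ|² dx.
With A² fixed by ∫|ψ|² = 1, i.e. A² = (d^5/30)^(−1), substitute and integrate.
Let u = x/d; then A² and the length scale cancel, so P = ∫_{0}^{1/6} u^2·(1 - u)^2 du ÷ ∫_{0}^{1} u^2·(1 - u)^2 du.
With ∫ u^2·(1 - u)^2 du = u^3·(6·u^2 - 15·u + 10)/30 + C, the region integral is ≈ 0.0011831 and the full one is 1/30.
The result is P = 23/648.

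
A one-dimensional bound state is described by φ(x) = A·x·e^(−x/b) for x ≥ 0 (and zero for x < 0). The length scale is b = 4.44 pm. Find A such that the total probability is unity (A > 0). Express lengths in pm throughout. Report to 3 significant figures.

A ≈ 0.214 pm^(-3/2)

We need A² ∫|f|² dx = 1, taking the integral from 0 to ∞.
Carrying out the integral gives A² · b^3/4.
Hence A² = 1/[b^3/4].
With b = 4.44: A² = 0.04570 and A = 0.2138.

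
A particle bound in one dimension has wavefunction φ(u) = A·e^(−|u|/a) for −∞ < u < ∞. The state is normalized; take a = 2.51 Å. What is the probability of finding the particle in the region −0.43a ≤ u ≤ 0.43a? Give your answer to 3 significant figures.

P = ∫_{−0.43a}^{0.43a} |φ(u)|² du.
With A² fixed by ∫|φ|² = 1, i.e. A² = (a)^(−1), substitute and integrate.
Both integrals are even about u = 0, so only the u ≥ 0 halves are needed (the factors of 2 cancel). Let t = u/a; then A² and the length scale cancel, so P = ∫_{0}^{0.43} e^(-2·t) dt ÷ ∫_{0}^{∞} e^(-2·t) dt.
Using ∫ e^(-2·t) dt = -e^(-2·t)/2, the numerator is 1/2 - e^(-43/50)/2 and the denominator is 1/2.
The result is P = 0.5768.

P ≈ 0.577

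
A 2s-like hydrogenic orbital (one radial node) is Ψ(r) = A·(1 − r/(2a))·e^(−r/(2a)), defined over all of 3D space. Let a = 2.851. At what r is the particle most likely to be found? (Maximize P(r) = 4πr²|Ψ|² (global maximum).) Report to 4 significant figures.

r ≈ 14.93

Differentiate P(r) = 4πr²|Ψ|² with respect to r and set to zero.
Solving yields r = a·(√(5) + 3).
With a = 2.851, the most probable radial distance is 14.928.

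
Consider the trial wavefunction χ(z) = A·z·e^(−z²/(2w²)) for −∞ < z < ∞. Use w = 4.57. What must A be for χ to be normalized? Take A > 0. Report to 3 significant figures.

The normalization condition is ∫|χ|² dz = 1 from −∞ to ∞.
Differentiating ∫e^(−αz²) dz = √(π/α) under α to get the higher moments, with χ = A·z·e^(−z²/(2w²)), the integral evaluates to A²·[√(π)·w^3/2].
Setting this equal to 1 gives A² = 1/(√(π)·w^3/2).
Substituting w = 4.57 gives A² = 0.01182, so A = 0.1087.

A ≈ 0.109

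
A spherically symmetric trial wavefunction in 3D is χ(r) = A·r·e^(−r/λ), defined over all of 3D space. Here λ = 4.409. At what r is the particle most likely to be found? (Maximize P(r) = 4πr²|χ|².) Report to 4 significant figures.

The maximum of P(r) = 4πr²|χ|² occurs where its derivative vanishes.
Solving yields r = 2·λ.
With λ = 4.409, the most probable radial distance is 8.8180.

r ≈ 8.818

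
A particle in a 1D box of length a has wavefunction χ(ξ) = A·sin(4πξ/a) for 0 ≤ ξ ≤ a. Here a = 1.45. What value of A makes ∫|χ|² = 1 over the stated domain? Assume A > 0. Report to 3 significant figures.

We need A² ∫|f|² dξ = 1, taking the integral from 0 to a.
With ∫₀^a sin²(nπξ/a) dξ = a/2, with χ = A·sin(4πξ/a), the integral evaluates to A²·[a/2].
Setting this equal to 1 gives A² = 1/(a/2).
Plugging in a = 1.45 yields A = 1.174.

A ≈ 1.17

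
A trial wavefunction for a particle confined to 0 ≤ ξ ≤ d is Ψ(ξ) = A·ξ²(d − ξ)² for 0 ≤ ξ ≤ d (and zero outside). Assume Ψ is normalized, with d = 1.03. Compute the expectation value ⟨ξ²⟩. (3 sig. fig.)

⟨ξ²⟩ = ∫ ξ^2 |Ψ|² dξ over the full domain.
Expanding the polynomial and integrating term by term, the ratio of the moment integral to the normalization integral gives ⟨ξ²⟩ = 3·d^2/11.
Putting d = 1.03 gives 0.2893.

⟨ξ^2⟩ ≈ 0.289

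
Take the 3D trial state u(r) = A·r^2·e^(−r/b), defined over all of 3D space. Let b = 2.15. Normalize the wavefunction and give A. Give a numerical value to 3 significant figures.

A ≈ 0.00816

Normalization requires ∫|u|² 4πr² dr = 1, integrated from 0 to ∞.
In 3D with spherical symmetry the volume element is 4πr² dr.
∫|u|² 4πr² dr = A²·(45·π·b^7/2).
Setting this equal to 1 gives A² = 1/(45·π·b^7/2).
Substituting b = 2.15 gives A² = 0.00006662, so A = 0.008162.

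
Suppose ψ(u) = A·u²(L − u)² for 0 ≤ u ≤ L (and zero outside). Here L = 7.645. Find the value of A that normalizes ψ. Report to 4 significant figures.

A ≈ 0.002657

Require ∫ |ψ|² du = 1 over the whole domain.
Expanding the polynomial and integrating term by term, the integral (without the A² prefactor) comes out to L^9/630.
Hence A² = 1/[L^9/630].
Plugging in L = 7.645 yields A = 0.0026575.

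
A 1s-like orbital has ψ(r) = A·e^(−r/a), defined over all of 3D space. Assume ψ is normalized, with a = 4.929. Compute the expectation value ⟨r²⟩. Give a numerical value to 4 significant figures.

By definition ⟨r²⟩ = ∫ r^2 |ψ(r)|² 4πr² dr.
The ratio of the moment integral to the normalization integral gives ⟨r²⟩ = 3·a^2.
Putting a = 4.929 gives 72.885.

⟨r^2⟩ ≈ 72.89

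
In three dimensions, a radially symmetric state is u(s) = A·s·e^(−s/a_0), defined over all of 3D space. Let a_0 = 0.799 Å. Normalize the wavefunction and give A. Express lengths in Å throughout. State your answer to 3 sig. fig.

A ≈ 0.571 Å^(-5/2)

The normalization condition is ∫|u|² 4πs² ds = 1 from 0 to ∞.
∫|u|² 4πs² ds = A²·(3·π·a_0^5).
Hence A² = 1/[3·π·a_0^5].
Substituting a_0 = 0.799 gives A² = 0.3258, so A = 0.5708.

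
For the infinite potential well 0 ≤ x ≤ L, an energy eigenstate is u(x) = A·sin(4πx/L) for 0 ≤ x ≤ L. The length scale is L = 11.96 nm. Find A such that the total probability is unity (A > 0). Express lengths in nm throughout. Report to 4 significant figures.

A ≈ 0.4089 nm^(-1/2)

The normalization condition is ∫|u|² dx = 1 from 0 to L.
With ∫₀^L sin²(nπx/L) dx = L/2, with u = A·sin(4πx/L), the integral evaluates to A²·[L/2].
Setting this equal to 1 gives A² = 1/(L/2).
Substituting L = 11.96 gives A² = 0.16722, so A = 0.40893.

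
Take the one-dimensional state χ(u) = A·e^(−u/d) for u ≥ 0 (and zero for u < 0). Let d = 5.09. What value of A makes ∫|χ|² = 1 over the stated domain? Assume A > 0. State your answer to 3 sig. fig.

A ≈ 0.627

We need A² ∫|f|² du = 1, taking the integral from 0 to ∞.
Using ∫₀^∞ uⁿ e^(−αu) du = n!/αⁿ⁺¹, the integral (without the A² prefactor) comes out to d/2.
So A² = (d/2)^(−1).
With d = 5.09: A² = 0.3929 and A = 0.6268.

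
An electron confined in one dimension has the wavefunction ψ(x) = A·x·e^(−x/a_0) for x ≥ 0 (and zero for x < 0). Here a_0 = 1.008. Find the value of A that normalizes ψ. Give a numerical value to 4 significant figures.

The normalization condition is ∫|ψ|² dx = 1 from 0 to ∞.
∫|ψ|² dx = A²·(a_0^3/4).
Hence A² = 1/[a_0^3/4].
With a_0 = 1.008: A² = 3.9055 and A = 1.9762.

A ≈ 1.976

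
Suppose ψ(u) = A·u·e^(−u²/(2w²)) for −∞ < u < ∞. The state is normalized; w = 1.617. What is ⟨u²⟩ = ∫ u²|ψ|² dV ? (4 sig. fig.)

⟨u^2⟩ ≈ 3.922

By definition ⟨u²⟩ = ∫ u^2 |ψ(u)|² du.
With ∫_{−∞}^{∞} u^(2m) e^(−αu²) du = (2m−1)!!·√π / (2^m α^(m+1/2)), the ratio of the moment integral to the normalization integral gives ⟨u²⟩ = 3·w^2/2.
With w = 1.617, ⟨u^2⟩ = 3.9220.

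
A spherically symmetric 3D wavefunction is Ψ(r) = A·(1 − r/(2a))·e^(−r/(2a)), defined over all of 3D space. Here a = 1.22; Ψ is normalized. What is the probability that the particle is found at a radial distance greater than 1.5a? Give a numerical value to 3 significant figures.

P ≈ 0.950

P = ∫ |Ψ|² 4πr² dr over r > 1.5a.
A² is fixed by ∫₀^∞ 4πr²|Ψ|² dr = 1, i.e. A² = (8·π·a^3)^(−1).
In terms of u = r/a (A², 4π and the length scale all cancel between numerator and denominator), P = [∫_{1.5}^{∞} u^2·(1 - u/2)^2·e^(-u) du] / [∫_{0}^{∞} u^2·(1 - u/2)^2·e^(-u) du].
Using ∫ u^2·(1 - u/2)^2·e^(-u) du = -(u^4/4 + u^2 + 2·u + 2)·e^(-u), the numerator is 545·e^(-3/2)/64 and the denominator is 2.
This evaluates to P = 0.9500.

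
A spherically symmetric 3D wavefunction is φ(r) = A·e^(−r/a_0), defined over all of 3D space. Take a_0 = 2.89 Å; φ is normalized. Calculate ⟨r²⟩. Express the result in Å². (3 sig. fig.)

⟨r^2⟩ ≈ 25.1 Å^2

⟨r²⟩ = ∫ r^2 |φ|² 4πr² dr over the full domain.
Since the A² factors cancel between numerator and denominator, ⟨r²⟩ = 3·a_0^2.
Putting a_0 = 2.89 gives 25.06.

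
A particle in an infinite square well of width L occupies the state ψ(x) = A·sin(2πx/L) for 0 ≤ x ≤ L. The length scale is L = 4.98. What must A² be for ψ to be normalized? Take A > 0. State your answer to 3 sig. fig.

A^2 ≈ 0.402

The normalization condition is ∫|ψ|² dx = 1 from 0 to L.
The integral (without the A² prefactor) comes out to L/2.
Setting this equal to 1 gives A² = 1/(L/2).
Plugging in L = 4.98 yields A = 0.6337.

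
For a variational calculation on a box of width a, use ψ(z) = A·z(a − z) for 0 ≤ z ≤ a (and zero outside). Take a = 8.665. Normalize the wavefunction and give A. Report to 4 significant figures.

We need A² ∫|f|² dz = 1, taking the integral from 0 to a.
Expanding the polynomial and integrating term by term, carrying out the integral gives A² · a^5/30.
Setting this equal to 1 gives A² = 1/(a^5/30).
Substituting a = 8.665 gives A² = 0.00061416, so A = 0.024782.

A ≈ 0.02478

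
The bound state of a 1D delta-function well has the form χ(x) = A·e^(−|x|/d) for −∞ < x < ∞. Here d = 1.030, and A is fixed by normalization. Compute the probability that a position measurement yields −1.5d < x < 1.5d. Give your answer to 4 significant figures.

P = ∫_{−1.5d}^{1.5d} |χ(x)|² dx.
The normalization integral ∫|χ|²dx over the whole domain equals d·A², and A² cancels in the ratio.
Both integrals are even about x = 0, so only the x ≥ 0 halves are needed (the factors of 2 cancel). Substituting u = x/d, A² and the length scale cancel in the ratio: P = ∫_{0}^{1.5} e^(-2·u) du / ∫_{0}^{∞} e^(-2·u) du.
An antiderivative of e^(-2·u) is -e^(-2·u)/2; evaluating from 0 to 1.5 gives 1/2 - e^(-3)/2, while the full integral is 1/2.
Evaluating gives P = 0.95021.

P ≈ 0.9502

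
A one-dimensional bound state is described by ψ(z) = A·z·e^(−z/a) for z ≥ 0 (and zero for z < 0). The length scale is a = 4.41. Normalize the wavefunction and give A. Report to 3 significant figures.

We need A² ∫|f|² dz = 1, taking the integral from 0 to ∞.
Recall ∫₀^∞ z^m e^(−z/β) dz = m!·β^(m+1), carrying out the integral gives A² · a^3/4.
Setting this equal to 1 gives A² = 1/(a^3/4).
Substituting a = 4.41 gives A² = 0.04664, so A = 0.2160.

A ≈ 0.216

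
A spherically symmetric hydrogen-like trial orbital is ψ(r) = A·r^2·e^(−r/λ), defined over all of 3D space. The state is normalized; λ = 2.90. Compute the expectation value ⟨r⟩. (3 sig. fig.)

The expectation value is the |ψ|²-weighted average of r: ∫ r|ψ|² 4πr² dr.
Since the A² factors cancel between numerator and denominator, ⟨r⟩ = 7·λ/2.
With λ = 2.90, ⟨r⟩ = 10.15.

⟨r⟩ ≈ 10.2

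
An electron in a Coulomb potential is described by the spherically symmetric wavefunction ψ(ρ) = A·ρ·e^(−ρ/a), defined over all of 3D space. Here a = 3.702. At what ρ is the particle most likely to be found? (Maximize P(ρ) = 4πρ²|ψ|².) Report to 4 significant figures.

Differentiate P(ρ) = 4πρ²|ψ|² with respect to ρ and set to zero.
This gives ρ = 2·a.
With a = 3.702, the most probable radial distance is 7.4040.

ρ ≈ 7.404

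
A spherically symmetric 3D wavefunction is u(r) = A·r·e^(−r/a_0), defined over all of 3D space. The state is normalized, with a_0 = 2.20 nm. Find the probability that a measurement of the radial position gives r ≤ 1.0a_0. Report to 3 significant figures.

P ≈ 0.0527

P = ∫ |u|² 4πr² dr over r ≤ 1.0a_0.
A² is fixed by ∫₀^∞ 4πr²|u|² dr = 1, i.e. A² = (3·π·a_0^5)^(−1).
In terms of t = r/a_0 (A², 4π and the length scale all cancel between numerator and denominator), P = [∫_{0}^{1.0} t^4·e^(-2·t) dt] / [∫_{0}^{∞} t^4·e^(-2·t) dt].
An antiderivative of t^4·e^(-2·t) is -(t^4/2 + t^3 + 3·t^2/2 + 3·t/2 + 3/4)·e^(-2·t); evaluating from 0 to 1.0 gives 3/4 - 21·e^(-2)/4, while the full integral is 3/4.
Taking the ratio yields P = 0.05265.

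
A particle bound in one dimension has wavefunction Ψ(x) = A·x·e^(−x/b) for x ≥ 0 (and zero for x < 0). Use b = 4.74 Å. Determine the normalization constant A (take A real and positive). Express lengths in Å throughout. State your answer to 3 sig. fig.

A ≈ 0.194 Å^(-3/2)

Normalization requires ∫|Ψ|² dx = 1, integrated from 0 to ∞.
∫|Ψ|² dx = A²·(b^3/4).
Plugging in b = 4.74 yields A = 0.1938.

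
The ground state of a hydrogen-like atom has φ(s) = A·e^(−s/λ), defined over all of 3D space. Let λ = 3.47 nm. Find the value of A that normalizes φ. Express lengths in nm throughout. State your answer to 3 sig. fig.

The normalization condition is ∫|φ|² 4πs² ds = 1 from 0 to ∞.
Carrying out the integral gives A² · π·λ^3.
Hence A² = 1/[π·λ^3].
With λ = 3.47: A² = 0.007618 and A = 0.08728.

A ≈ 0.0873 nm^(-3/2)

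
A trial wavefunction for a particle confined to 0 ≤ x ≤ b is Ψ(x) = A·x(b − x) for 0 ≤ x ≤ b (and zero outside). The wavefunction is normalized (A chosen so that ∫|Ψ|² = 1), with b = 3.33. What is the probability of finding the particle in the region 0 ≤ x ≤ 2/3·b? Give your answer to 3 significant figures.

P ≈ 0.790

|Ψ|² is the probability density, so P = ∫_{0}^{2/3·b} |Ψ|² dx.
The normalization integral ∫|Ψ|²dx over the whole domain equals b^5/30·A², and A² cancels in the ratio.
Substituting u = x/b, A² and the length scale cancel in the ratio: P = ∫_{0}^{2/3} u^2·(1 - u)^2 du / ∫_{0}^{1} u^2·(1 - u)^2 du.
An antiderivative of u^2·(1 - u)^2 is u^3·(6·u^2 - 15·u + 10)/30; evaluating from 0 to 2/3 gives 32/1215, while the full integral is 1/30.
This works out to P = 64/81.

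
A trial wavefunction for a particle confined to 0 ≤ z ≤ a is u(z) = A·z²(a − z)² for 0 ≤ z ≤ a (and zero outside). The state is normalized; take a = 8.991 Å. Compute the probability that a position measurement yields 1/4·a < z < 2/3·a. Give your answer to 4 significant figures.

P ≈ 0.8062

P = ∫_{1/4·a}^{2/3·a} |u(z)|² dz.
With A² fixed by ∫|u|² = 1, i.e. A² = (a^9/630)^(−1), substitute and integrate.
In terms of t = z/a (A² and the length scale cancel between numerator and denominator), P = [∫_{1/4}^{2/3} t^4·(1 - t)^4 dt] / [∫_{0}^{1} t^4·(1 - t)^4 dt].
An antiderivative of t^4·(1 - t)^4 is t^5·(70·t^4 - 315·t^3 + 540·t^2 - 420·t + 126)/630; evaluating from 1/4 to 2/3 gives ≈ 0.00127973, while the full integral is 1/630.
Taking the ratio, P = 0.80623.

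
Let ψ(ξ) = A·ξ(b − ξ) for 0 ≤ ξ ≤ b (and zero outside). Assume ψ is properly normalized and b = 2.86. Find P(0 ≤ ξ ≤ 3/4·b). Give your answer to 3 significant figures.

P = ∫_{0}^{3/4·b} |ψ(ξ)|² dξ.
Since A² = 1/(b^5/30), this is the region integral divided by the full normalization integral.
Substituting u = ξ/b, A² and the length scale cancel in the ratio: P = ∫_{0}^{3/4} u^2·(1 - u)^2 du / ∫_{0}^{1} u^2·(1 - u)^2 du.
Using ∫ u^2·(1 - u)^2 du = u^3·(6·u^2 - 15·u + 10)/30, the numerator is 153/5120 and the denominator is 1/30.
This works out to P = 459/512.

P ≈ 0.896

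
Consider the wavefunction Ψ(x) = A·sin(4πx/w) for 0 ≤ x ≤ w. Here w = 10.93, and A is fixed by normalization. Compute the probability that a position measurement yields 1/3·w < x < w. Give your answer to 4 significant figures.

P ≈ 0.7011

P = ∫_{1/3·w}^{w} |Ψ(x)|² dx.
The normalization integral ∫|Ψ|²dx over the whole domain equals w/2·A², and A² cancels in the ratio.
Substituting u = x/w, A² and the length scale cancel in the ratio: P = ∫_{1/3}^{1} sin(4·π·u)^2 du / ∫_{0}^{1} sin(4·π·u)^2 du.
An antiderivative of sin(4·π·u)^2 is u/2 - sin(4·π·u)·cos(4·π·u)/(8·π); evaluating from 1/3 to 1 gives √(3)/(32·π) + 1/3, while the full integral is 1/2.
The result is P = √(3)/(16·π) + 2/3.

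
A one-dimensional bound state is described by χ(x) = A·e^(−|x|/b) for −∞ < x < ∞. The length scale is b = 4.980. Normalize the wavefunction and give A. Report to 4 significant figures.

Require ∫ |χ|² dx = 1 over the whole domain.
The integral (without the A² prefactor) comes out to b.
Plugging in b = 4.980 yields A = 0.44811.

A ≈ 0.4481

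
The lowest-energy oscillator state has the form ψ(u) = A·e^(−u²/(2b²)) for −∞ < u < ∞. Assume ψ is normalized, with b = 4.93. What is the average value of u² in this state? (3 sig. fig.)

The expectation value is the |ψ|²-weighted average of u^2: ∫ u^2|ψ|² du.
With ∫_{−∞}^{∞} u^(2m) e^(−αu²) du = (2m−1)!!·√π / (2^m α^(m+1/2)), evaluating both integrals, ⟨u²⟩ = b^2/2.
Putting b = 4.93 gives 12.15.

⟨u^2⟩ ≈ 12.2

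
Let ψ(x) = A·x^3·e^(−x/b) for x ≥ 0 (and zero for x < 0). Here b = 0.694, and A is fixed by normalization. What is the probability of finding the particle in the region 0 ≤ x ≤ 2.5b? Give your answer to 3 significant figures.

|ψ|² is the probability density, so P = ∫_{0}^{2.5b} |ψ|² dx.
With A² fixed by ∫|ψ|² = 1, i.e. A² = (45·b^7/8)^(−1), substitute and integrate.
In terms of u = x/b (A² and the length scale cancel between numerator and denominator), P = [∫_{0}^{2.5} u^6·e^(-2·u) du] / [∫_{0}^{∞} u^6·e^(-2·u) du].
Using ∫ u^6·e^(-2·u) du = -(4·u^6 + 12·u^5 + 30·u^4 + 60·u^3 + 90·u^2 + 90·u + 45)·e^(-2·u)/8, the numerator is ≈ 1.3377 and the denominator is 45/8.
The result is P = 0.2378.

P ≈ 0.238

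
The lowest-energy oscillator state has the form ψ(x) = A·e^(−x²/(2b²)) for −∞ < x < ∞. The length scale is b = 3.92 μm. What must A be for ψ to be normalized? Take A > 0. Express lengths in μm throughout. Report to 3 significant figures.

Require ∫ |ψ|² dx = 1 over the whole domain.
With ∫_{−∞}^{∞} x^(2m) e^(−αx²) dx = (2m−1)!!·√π / (2^m α^(m+1/2)), ∫|ψ|² dx = A²·(√(π)·b).
Hence A² = 1/[√(π)·b].
Plugging in b = 3.92 yields A = 0.3794.

A ≈ 0.379 μm^(-1/2)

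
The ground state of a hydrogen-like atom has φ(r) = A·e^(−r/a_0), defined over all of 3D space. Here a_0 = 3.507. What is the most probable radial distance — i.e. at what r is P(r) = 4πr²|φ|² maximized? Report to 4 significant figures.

The maximum of P(r) = 4πr²|φ|² occurs where its derivative vanishes.
This gives r = a_0.
With a_0 = 3.507, the most probable radial distance is 3.5070.

r ≈ 3.507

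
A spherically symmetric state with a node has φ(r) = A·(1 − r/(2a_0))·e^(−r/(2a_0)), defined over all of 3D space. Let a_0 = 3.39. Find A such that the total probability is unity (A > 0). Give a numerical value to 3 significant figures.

A ≈ 0.0320

Normalization requires ∫|φ|² 4πr² dr = 1, integrated from 0 to ∞.
∫|φ|² 4πr² dr = A²·(8·π·a_0^3).
Setting this equal to 1 gives A² = 1/(8·π·a_0^3).
Substituting a_0 = 3.39 gives A² = 0.001021, so A = 0.03196.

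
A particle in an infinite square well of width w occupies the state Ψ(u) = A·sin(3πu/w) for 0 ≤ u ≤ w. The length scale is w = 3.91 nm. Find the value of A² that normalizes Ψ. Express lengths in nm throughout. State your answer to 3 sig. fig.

A^2 ≈ 0.512 nm^(-1)

The normalization condition is ∫|Ψ|² du = 1 from 0 to w.
Using sin²θ = (1 − cos 2θ)/2, the integral (without the A² prefactor) comes out to w/2.
So A² = (w/2)^(−1).
Plugging in w = 3.91 yields A = 0.7152.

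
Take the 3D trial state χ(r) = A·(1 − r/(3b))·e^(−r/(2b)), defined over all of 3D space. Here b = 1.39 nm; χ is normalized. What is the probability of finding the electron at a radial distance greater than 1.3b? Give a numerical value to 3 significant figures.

With dV = 4πr²dr, the probability is ∫|χ|² dV over r > 1.3b.
The full normalization integral is A²·[8·π·b^3/3] = 1, fixing A².
Substituting u = r/b, A², 4π and the length scale all cancel in the ratio: P = ∫_{1.3}^{∞} u^2·(1 - u/3)^2·e^(-u) du / ∫_{0}^{∞} u^2·(1 - u/3)^2·e^(-u) du.
With ∫ u^2·(1 - u/3)^2·e^(-u) du = (-u^4 + 2·u^3 - 3·u^2 - 6·u - 6)·e^(-u)/9 + C, the region integral is ≈ 0.52484 and the full one is 2/3.
The region integral divided by the full integral gives P = 0.7873.

P ≈ 0.787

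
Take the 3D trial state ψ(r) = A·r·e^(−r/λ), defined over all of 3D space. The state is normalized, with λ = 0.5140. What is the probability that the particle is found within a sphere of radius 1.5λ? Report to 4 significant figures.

P ≈ 0.1847

Integrate the radial probability density 4πr²|ψ|² over r ≤ 1.5λ.
The full normalization integral is A²·[3·π·λ^5] = 1, fixing A².
In terms of u = r/λ (A², 4π and the length scale all cancel between numerator and denominator), P = [∫_{0}^{1.5} u^4·e^(-2·u) du] / [∫_{0}^{∞} u^4·e^(-2·u) du].
With ∫ u^4·e^(-2·u) du = -(u^4/2 + u^3 + 3·u^2/2 + 3·u/2 + 3/4)·e^(-2·u) + C, the region integral is 3/4 - 393·e^(-3)/32 and the full one is 3/4.
Taking the ratio yields P = 0.18474.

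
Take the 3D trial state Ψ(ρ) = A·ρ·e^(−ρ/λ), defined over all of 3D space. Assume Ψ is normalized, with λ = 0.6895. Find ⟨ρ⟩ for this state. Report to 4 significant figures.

The expectation value is the |Ψ|²-weighted average of ρ: ∫ ρ|Ψ|² 4πρ² dρ.
Recall ∫₀^∞ ρ^m e^(−ρ/β) dρ = m!·β^(m+1), the ratio of the moment integral to the normalization integral gives ⟨ρ⟩ = 5·λ/2.
Putting λ = 0.6895 gives 1.7238.

⟨ρ⟩ ≈ 1.724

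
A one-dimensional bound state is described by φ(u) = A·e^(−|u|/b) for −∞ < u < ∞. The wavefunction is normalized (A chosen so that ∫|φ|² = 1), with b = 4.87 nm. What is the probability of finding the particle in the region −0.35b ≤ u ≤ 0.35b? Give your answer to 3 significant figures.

P ≈ 0.503

|φ|² is the probability density, so P = ∫_{−0.35b}^{0.35b} |φ|² du.
The normalization integral ∫|φ|²du over the whole domain equals b·A², and A² cancels in the ratio.
By symmetry take twice the u ≥ 0 contribution in numerator and denominator; the 2's cancel. Substituting t = u/b, A² and the length scale cancel in the ratio: P = ∫_{0}^{0.35} e^(-2·t) dt / ∫_{0}^{∞} e^(-2·t) dt.
An antiderivative of e^(-2·t) is -e^(-2·t)/2; evaluating from 0 to 0.35 gives 1/2 - e^(-7/10)/2, while the full integral is 1/2.
This works out to P = 0.5034.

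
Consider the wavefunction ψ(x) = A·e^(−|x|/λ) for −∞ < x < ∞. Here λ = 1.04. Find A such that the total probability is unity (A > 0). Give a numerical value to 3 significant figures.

The normalization condition is ∫|ψ|² dx = 1 from −∞ to ∞.
Using ∫₀^∞ xⁿ e^(−αx) dx = n!/αⁿ⁺¹, the integral (without the A² prefactor) comes out to λ.
Hence A² = 1/[λ].
With λ = 1.04: A² = 0.9615 and A = 0.9806.

A ≈ 0.981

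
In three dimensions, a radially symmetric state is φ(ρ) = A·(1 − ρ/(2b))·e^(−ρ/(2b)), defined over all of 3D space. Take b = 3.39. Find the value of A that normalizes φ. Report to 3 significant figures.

We need A² ∫|f|² 4πρ² dρ = 1, taking the integral from 0 to ∞.
(Spherical symmetry: dV = 4πρ² dρ.)
∫|φ|² 4πρ² dρ = A²·(8·π·b^3).
Hence A² = 1/[8·π·b^3].
Substituting b = 3.39 gives A² = 0.001021, so A = 0.03196.

A ≈ 0.0320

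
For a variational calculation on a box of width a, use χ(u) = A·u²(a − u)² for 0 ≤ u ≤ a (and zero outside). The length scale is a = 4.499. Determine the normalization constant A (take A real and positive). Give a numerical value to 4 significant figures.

Require ∫ |χ|² du = 1 over the whole domain.
With χ = A·u²(a − u)², the integral evaluates to A²·[a^9/630].
Plugging in a = 4.499 yields A = 0.028883.

A ≈ 0.02888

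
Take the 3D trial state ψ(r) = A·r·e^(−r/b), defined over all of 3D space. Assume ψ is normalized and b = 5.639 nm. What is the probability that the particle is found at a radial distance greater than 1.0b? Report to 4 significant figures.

P = ∫ |ψ|² 4πr² dr over r > 1.0b.
A² is fixed by ∫₀^∞ 4πr²|ψ|² dr = 1, i.e. A² = (3·π·b^5)^(−1).
In terms of u = r/b (A², 4π and the length scale all cancel between numerator and denominator), P = [∫_{1.0}^{∞} u^4·e^(-2·u) du] / [∫_{0}^{∞} u^4·e^(-2·u) du].
With ∫ u^4·e^(-2·u) du = -(u^4/2 + u^3 + 3·u^2/2 + 3·u/2 + 3/4)·e^(-2·u) + C, the region integral is 21·e^(-2)/4 and the full one is 3/4.
Taking the ratio yields P = 0.94735.

P ≈ 0.9473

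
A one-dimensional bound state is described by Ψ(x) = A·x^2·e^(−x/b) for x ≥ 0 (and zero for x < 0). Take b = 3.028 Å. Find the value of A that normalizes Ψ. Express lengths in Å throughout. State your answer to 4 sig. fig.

A ≈ 0.07237 Å^(-5/2)

The normalization condition is ∫|Ψ|² dx = 1 from 0 to ∞.
Using ∫₀^∞ xⁿ e^(−αx) dx = n!/αⁿ⁺¹, the integral (without the A² prefactor) comes out to 3·b^5/4.
Setting this equal to 1 gives A² = 1/(3·b^5/4).
With b = 3.028: A² = 0.0052379 and A = 0.072374.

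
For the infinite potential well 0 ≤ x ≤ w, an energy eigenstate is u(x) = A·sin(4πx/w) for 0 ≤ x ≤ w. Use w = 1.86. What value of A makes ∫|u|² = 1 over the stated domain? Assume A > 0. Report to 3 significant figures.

The normalization condition is ∫|u|² dx = 1 from 0 to w.
Carrying out the integral gives A² · w/2.
Setting this equal to 1 gives A² = 1/(w/2).
With w = 1.86: A² = 1.075 and A = 1.037.

A ≈ 1.04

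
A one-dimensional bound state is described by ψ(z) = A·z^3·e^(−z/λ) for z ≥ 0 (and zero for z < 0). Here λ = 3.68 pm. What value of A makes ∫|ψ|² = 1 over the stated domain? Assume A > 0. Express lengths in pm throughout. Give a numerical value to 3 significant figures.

The normalization condition is ∫|ψ|² dz = 1 from 0 to ∞.
The integral (without the A² prefactor) comes out to 45·λ^7/8.
Setting this equal to 1 gives A² = 1/(45·λ^7/8).
With λ = 3.68: A² = 0.00001945 and A = 0.004410.

A ≈ 0.00441 pm^(-7/2)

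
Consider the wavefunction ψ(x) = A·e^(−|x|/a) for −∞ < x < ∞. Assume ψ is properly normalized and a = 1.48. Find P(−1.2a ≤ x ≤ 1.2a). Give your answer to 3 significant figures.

The probability is P = ∫ |ψ|² dx over [−1.2a, 1.2a].
With A² fixed by ∫|ψ|² = 1, i.e. A² = (a)^(−1), substitute and integrate.
Both integrals are even about x = 0, so only the x ≥ 0 halves are needed (the factors of 2 cancel). Let u = x/a; then A² and the length scale cancel, so P = ∫_{0}^{1.2} e^(-2·u) du ÷ ∫_{0}^{∞} e^(-2·u) du.
With ∫ e^(-2·u) du = -e^(-2·u)/2 + C, the region integral is 1/2 - e^(-12/5)/2 and the full one is 1/2.
Taking the ratio, P = 0.9093.

P ≈ 0.909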